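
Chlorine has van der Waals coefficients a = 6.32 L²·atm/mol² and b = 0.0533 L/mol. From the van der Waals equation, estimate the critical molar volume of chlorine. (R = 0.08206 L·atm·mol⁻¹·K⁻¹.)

For a van der Waals gas, V_m,c = 3b.
V_m,c = 3×0.0533 = 0.1599 L/mol

V_m,c ≈ 0.1599 L/mol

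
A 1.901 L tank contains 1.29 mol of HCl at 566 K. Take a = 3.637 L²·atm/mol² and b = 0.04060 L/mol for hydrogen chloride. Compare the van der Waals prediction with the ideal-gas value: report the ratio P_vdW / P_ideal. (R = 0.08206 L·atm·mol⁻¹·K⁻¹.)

P_vdW / P_ideal ≈ 0.9752

Ideal: P_ideal = nRT/V = (1.29)(0.08206)(566)/1.901 = 31.5178 atm
vdW: P = nRT/(V − nb) − a n²/V² = 59.9153/1.84863 − 6.05233/3.61380 = 32.4107 − 1.67478 = 30.7359 atm
Ratio = 30.7359/31.5178 = 0.9752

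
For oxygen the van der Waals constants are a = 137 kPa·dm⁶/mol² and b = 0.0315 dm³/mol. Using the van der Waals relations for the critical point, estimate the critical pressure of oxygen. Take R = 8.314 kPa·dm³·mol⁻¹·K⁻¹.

For a van der Waals gas, P_c = a/(27b²).
P_c = 137/(27×(0.0315)²) = 137/0.026791 = 5114 kPa

P_c ≈ 5114 kPa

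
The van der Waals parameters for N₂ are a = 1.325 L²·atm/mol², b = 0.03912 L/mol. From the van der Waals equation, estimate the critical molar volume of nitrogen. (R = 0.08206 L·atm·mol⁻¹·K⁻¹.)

V_m,c ≈ 0.1174 L/mol

For a van der Waals gas, V_m,c = 3b.
V_m,c = 3×0.03912 = 0.1174 L/mol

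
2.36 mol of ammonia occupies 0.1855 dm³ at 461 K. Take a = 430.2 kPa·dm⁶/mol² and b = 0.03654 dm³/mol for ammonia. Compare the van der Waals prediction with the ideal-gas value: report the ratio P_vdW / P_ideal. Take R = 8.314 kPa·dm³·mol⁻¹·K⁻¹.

P_vdW / P_ideal ≈ 0.4407

Ideal: P_ideal = nRT/V = (2.36)(8.314)(461)/0.1855 = 48761.7 kPa
vdW: P = nRT/(V − nb) − a n²/V² = 9045.30/0.0992656 − 2396.04/0.0344103 = 91122.2 − 69631.5 = 21490.7 kPa
Ratio = 21490.7/48761.7 = 0.4407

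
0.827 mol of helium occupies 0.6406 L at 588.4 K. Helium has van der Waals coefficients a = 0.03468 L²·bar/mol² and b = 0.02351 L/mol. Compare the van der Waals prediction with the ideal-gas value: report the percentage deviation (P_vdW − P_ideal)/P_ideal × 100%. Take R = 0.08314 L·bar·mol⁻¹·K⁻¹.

3.04 %

Ideal: P_ideal = nRT/V = (0.827)(0.08314)(588.4)/0.6406 = 63.1541 bar
vdW: P = nRT/(V − nb) − a n²/V² = 40.4565/0.621157 − 0.0237187/0.410368 = 65.1309 − 0.0577986 = 65.0731 bar
% deviation = (65.0731 − 63.1541)/63.1541 × 100% = 3.04%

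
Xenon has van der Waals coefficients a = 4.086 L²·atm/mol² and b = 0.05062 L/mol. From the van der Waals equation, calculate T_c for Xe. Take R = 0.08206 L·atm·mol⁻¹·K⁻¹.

For a van der Waals gas, T_c = 8a/(27Rb).
T_c = 8×4.086/(27×0.08206×0.05062) = 32.688/0.11215 = 291.5 K

T_c ≈ 291.5 K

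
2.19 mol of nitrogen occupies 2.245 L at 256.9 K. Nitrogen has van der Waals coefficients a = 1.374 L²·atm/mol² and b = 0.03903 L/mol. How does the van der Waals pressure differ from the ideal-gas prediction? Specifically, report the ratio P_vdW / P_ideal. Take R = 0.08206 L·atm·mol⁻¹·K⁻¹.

Ideal: P_ideal = nRT/V = (2.19)(0.08206)(256.9)/2.245 = 20.5647 atm
vdW: P = nRT/(V − nb) − a n²/V² = 46.1679/2.15952 − 6.58984/5.04003 = 21.3788 − 1.30750 = 20.0713 atm
Ratio = 20.0713/20.5647 = 0.9760

P_vdW / P_ideal ≈ 0.9760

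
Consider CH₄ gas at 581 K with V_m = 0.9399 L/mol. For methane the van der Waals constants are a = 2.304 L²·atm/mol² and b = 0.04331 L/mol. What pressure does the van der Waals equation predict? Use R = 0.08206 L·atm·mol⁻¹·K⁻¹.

P ≈ 50.57 atm

P = RT/(V_m − b) − a/V_m²
RT/(V_m − b) = (0.08206)(581)/(0.9399 − 0.04331) = 47.677/0.89659 = 53.176 atm
a/V_m² = 2.304/(0.9399)² = 2.6081 atm
P = 53.176 − 2.6081 = 50.57 atm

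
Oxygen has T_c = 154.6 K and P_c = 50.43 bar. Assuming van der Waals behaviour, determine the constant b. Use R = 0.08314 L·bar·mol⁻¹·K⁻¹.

From T_c = 8a/(27Rb) and P_c = a/(27b²): b = R T_c/(8 P_c).
b = (0.08314)(154.6)/(8×50.43) = 12.853/403.44 = 0.03186 L/mol

b ≈ 0.03186 L/mol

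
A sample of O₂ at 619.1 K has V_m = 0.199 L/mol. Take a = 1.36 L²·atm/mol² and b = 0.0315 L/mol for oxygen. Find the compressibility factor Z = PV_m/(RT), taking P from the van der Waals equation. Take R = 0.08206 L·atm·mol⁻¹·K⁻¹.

Z ≈ 1.054

P = RT/(V_m − b) − a/V_m² = (0.08206)(619.1)/(0.199 − 0.0315) − 1.36/(0.199)²
  = 50.803/0.16750 − 34.343 = 303.30 − 34.343 = 268.96 atm
Z = PV_m/(RT) = (268.96)(0.199)/((0.08206)(619.1)) = 53.523/50.803 = 1.054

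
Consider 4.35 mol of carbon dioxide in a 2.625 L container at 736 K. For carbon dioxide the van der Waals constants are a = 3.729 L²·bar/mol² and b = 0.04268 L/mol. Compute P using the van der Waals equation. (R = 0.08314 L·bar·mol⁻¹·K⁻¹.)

P ≈ 98.88 bar

P = nRT/(V − nb) − a n²/V²
nRT/(V − nb) = (4.35)(0.08314)(736)/(2.625 − 4.35×0.04268) = 266.18/2.4393 = 109.12 bar
a n²/V² = (3.729)(4.35)²/(2.625)² = 10.240 bar
P = 109.12 − 10.240 = 98.88 bar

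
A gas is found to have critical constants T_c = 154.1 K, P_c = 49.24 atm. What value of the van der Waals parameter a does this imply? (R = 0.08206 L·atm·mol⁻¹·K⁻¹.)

a ≈ 1.370 L²·atm/mol²

From T_c = 8a/(27Rb) and P_c = a/(27b²): a = 27 R² T_c²/(64 P_c).
a = 27×(0.08206)²×(154.1)²/(64×49.24) = 4317.5/3151.4 = 1.370 L²·atm/mol²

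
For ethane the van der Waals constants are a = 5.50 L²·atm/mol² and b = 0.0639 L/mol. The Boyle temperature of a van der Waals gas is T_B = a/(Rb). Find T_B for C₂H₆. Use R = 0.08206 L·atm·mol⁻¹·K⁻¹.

T_B ≈ 1049 K

For a van der Waals gas the second virial coefficient B₂ = b − a/(RT) vanishes at T_B = a/(Rb).
T_B = 5.50/(0.08206×0.0639) = 5.50/0.0052436 = 1049 K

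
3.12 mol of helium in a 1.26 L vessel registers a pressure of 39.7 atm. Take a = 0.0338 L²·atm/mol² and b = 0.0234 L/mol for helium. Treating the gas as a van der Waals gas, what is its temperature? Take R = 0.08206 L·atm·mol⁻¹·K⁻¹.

T = (P + a n²/V²)(V − nb)/(nR)
P + a n²/V² = 39.7 + (0.0338)(3.12)²/(1.26)² = 39.907 atm
V − nb = 1.26 − (3.12)(0.0234) = 1.1870 L
T = (39.907)(1.1870)/((3.12)(0.08206)) = 185.0 K

T ≈ 185.0 K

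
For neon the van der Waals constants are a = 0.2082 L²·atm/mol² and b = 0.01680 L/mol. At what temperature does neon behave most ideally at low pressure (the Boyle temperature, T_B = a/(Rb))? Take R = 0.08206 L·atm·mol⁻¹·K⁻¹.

For a van der Waals gas the second virial coefficient B₂ = b − a/(RT) vanishes at T_B = a/(Rb).
T_B = 0.2082/(0.08206×0.01680) = 0.2082/0.0013786 = 151.0 K

T_B ≈ 151.0 K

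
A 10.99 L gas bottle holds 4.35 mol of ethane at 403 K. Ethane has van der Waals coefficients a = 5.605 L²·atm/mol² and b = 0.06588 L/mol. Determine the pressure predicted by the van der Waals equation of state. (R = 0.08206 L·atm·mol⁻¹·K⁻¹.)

P ≈ 12.56 atm

P = nRT/(V − nb) − a n²/V²
nRT/(V − nb) = (4.35)(0.08206)(403)/(10.99 − 4.35×0.06588) = 143.86/10.703 = 13.441 atm
a n²/V² = (5.605)(4.35)²/(10.99)² = 0.87813 atm
P = 13.441 − 0.87813 = 12.56 atm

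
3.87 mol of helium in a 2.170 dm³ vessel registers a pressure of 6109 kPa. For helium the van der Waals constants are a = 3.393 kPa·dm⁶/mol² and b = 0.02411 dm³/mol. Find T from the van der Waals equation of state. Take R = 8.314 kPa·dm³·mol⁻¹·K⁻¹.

T = (P + a n²/V²)(V − nb)/(nR)
P + a n²/V² = 6109 + (3.393)(3.87)²/(2.170)² = 6119.8 kPa
V − nb = 2.170 − (3.87)(0.02411) = 2.0767 dm³
T = (6119.8)(2.0767)/((3.87)(8.314)) = 395.0 K

T ≈ 395.0 K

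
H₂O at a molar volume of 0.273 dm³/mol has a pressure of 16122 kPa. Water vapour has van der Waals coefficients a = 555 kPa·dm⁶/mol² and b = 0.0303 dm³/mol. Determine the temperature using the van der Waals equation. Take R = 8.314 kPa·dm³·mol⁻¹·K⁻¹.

T ≈ 688.0 K

T = (P + a/V_m²)(V_m − b)/R
P + a/V_m² = 16122 + 555/(0.273)² = 23569 kPa
V_m − b = 0.273 − 0.0303 = 0.24270 dm³/mol
T = (23569)(0.24270)/8.314 = 688.0 K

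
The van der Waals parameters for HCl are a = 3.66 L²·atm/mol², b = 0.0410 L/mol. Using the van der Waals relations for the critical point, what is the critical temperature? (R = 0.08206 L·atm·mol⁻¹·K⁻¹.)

T_c ≈ 322.3 K

For a van der Waals gas, T_c = 8a/(27Rb).
T_c = 8×3.66/(27×0.08206×0.0410) = 29.280/0.090840 = 322.3 K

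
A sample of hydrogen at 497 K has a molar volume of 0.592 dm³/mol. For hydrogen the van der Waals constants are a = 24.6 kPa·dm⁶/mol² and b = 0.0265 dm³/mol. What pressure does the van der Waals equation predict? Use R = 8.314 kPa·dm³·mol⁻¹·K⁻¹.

P = RT/(V_m − b) − a/V_m²
RT/(V_m − b) = (8.314)(497)/(0.592 − 0.0265) = 4132.1/0.56550 = 7307.0 kPa
a/V_m² = 24.6/(0.592)² = 70.193 kPa
P = 7307.0 − 70.193 = 7237 kPa

P ≈ 7237 kPa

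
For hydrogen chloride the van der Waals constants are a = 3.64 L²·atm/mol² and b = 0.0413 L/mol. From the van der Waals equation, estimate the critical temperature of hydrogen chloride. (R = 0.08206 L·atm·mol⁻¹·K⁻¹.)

For a van der Waals gas, T_c = 8a/(27Rb).
T_c = 8×3.64/(27×0.08206×0.0413) = 29.120/0.091505 = 318.2 K

T_c ≈ 318.2 K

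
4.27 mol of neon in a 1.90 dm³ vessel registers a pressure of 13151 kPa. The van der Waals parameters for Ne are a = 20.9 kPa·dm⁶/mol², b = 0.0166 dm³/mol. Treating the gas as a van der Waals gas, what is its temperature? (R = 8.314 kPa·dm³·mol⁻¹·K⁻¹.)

T ≈ 683.0 K

T = (P + a n²/V²)(V − nb)/(nR)
P + a n²/V² = 13151 + (20.9)(4.27)²/(1.90)² = 13257 kPa
V − nb = 1.90 − (4.27)(0.0166) = 1.8291 dm³
T = (13257)(1.8291)/((4.27)(8.314)) = 683.0 K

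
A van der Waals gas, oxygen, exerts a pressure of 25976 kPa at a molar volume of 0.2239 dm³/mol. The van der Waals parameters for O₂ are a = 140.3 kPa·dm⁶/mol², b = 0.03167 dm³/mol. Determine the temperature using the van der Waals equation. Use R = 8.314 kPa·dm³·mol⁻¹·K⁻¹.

T = (P + a/V_m²)(V_m − b)/R
P + a/V_m² = 25976 + 140.3/(0.2239)² = 28775 kPa
V_m − b = 0.2239 − 0.03167 = 0.19223 dm³/mol
T = (28775)(0.19223)/8.314 = 665.3 K

T ≈ 665.3 K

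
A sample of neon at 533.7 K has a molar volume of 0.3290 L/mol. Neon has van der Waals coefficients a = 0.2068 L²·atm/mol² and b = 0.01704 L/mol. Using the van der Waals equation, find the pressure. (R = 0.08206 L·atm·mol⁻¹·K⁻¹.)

P = RT/(V_m − b) − a/V_m²
RT/(V_m − b) = (0.08206)(533.7)/(0.3290 − 0.01704) = 43.795/0.31196 = 140.39 atm
a/V_m² = 0.2068/(0.3290)² = 1.9106 atm
P = 140.39 − 1.9106 = 138.5 atm

P ≈ 138.5 atm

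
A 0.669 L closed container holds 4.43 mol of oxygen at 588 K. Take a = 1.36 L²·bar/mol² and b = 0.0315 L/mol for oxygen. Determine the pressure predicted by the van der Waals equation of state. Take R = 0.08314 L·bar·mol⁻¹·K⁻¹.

P = nRT/(V − nb) − a n²/V²
nRT/(V − nb) = (4.43)(0.08314)(588)/(0.669 − 4.43×0.0315) = 216.57/0.52946 = 409.04 bar
a n²/V² = (1.36)(4.43)²/(0.669)² = 59.634 bar
P = 409.04 − 59.634 = 349.4 bar

P ≈ 349.4 bar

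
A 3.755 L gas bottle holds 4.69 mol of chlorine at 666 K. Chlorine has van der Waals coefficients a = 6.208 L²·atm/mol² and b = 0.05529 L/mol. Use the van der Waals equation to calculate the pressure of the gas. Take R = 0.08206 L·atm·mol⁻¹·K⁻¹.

P ≈ 63.64 atm

P = nRT/(V − nb) − a n²/V²
nRT/(V − nb) = (4.69)(0.08206)(666)/(3.755 − 4.69×0.05529) = 256.32/3.4957 = 73.324 atm
a n²/V² = (6.208)(4.69)²/(3.755)² = 9.6845 atm
P = 73.324 − 9.6845 = 63.64 atm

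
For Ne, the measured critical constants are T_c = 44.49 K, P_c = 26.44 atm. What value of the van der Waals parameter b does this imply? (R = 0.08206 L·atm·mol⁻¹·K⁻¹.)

b ≈ 0.01726 L/mol

From T_c = 8a/(27Rb) and P_c = a/(27b²): b = R T_c/(8 P_c).
b = (0.08206)(44.49)/(8×26.44) = 3.6508/211.52 = 0.01726 L/mol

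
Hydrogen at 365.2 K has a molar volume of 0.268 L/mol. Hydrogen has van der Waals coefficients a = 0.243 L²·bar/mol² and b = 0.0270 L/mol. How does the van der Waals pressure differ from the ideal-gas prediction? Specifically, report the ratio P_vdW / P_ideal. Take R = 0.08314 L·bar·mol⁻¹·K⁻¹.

Ideal: P_ideal = RT/V_m = (0.08314)(365.2)/0.268 = 113.294 bar
vdW: P = RT/(V_m − b) − a/V_m² = 30.3627/0.241000 − 0.243/0.0718240 = 125.986 − 3.38327 = 122.603 bar
Ratio = 122.603/113.294 = 1.082

P_vdW / P_ideal ≈ 1.082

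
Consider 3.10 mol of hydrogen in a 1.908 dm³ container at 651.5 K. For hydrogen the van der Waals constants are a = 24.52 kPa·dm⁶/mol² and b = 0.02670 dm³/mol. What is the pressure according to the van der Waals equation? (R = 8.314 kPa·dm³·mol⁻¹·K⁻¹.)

P = nRT/(V − nb) − a n²/V²
nRT/(V − nb) = (3.10)(8.314)(651.5)/(1.908 − 3.10×0.02670) = 16791/1.8252 = 9199.5 kPa
a n²/V² = (24.52)(3.10)²/(1.908)² = 64.727 kPa
P = 9199.5 − 64.727 = 9135 kPa

P ≈ 9135 kPa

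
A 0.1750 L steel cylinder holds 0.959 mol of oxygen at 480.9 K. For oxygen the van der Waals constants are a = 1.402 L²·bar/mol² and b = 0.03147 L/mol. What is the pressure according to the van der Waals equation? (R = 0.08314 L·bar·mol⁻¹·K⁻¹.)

P ≈ 222.7 bar

P = nRT/(V − nb) − a n²/V²
nRT/(V − nb) = (0.959)(0.08314)(480.9)/(0.1750 − 0.959×0.03147) = 38.343/0.14482 = 264.76 bar
a n²/V² = (1.402)(0.959)²/(0.1750)² = 42.103 bar
P = 264.76 − 42.103 = 222.7 bar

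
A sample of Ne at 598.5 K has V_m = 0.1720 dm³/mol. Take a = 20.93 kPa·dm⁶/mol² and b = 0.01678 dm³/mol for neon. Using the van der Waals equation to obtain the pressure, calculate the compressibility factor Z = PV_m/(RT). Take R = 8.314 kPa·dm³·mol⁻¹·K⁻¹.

P = RT/(V_m − b) − a/V_m² = (8.314)(598.5)/(0.1720 − 0.01678) − 20.93/(0.1720)²
  = 4975.9/0.15522 − 707.48 = 32057 − 707.48 = 31350 kPa
Z = PV_m/(RT) = (31350)(0.1720)/((8.314)(598.5)) = 5392.2/4975.9 = 1.084

Z ≈ 1.084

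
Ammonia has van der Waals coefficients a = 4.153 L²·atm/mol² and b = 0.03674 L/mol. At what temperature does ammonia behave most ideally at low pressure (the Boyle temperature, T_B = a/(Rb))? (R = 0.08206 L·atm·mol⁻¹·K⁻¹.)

T_B ≈ 1377 K

For a van der Waals gas the second virial coefficient B₂ = b − a/(RT) vanishes at T_B = a/(Rb).
T_B = 4.153/(0.08206×0.03674) = 4.153/0.0030149 = 1377 K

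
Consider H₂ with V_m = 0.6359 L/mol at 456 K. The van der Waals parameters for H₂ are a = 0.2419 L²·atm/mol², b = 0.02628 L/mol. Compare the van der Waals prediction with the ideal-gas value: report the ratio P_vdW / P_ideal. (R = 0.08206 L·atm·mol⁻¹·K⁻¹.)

P_vdW / P_ideal ≈ 1.033

Ideal: P_ideal = RT/V_m = (0.08206)(456)/0.6359 = 58.8447 atm
vdW: P = RT/(V_m − b) − a/V_m² = 37.4194/0.609620 − 0.2419/0.404369 = 61.3815 − 0.598216 = 60.7833 atm
Ratio = 60.7833/58.8447 = 1.033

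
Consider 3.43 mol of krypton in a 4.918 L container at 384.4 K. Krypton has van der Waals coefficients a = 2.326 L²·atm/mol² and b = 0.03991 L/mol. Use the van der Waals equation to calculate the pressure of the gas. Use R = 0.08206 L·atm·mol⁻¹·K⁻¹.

P = nRT/(V − nb) − a n²/V²
nRT/(V − nb) = (3.43)(0.08206)(384.4)/(4.918 − 3.43×0.03991) = 108.20/4.7811 = 22.631 atm
a n²/V² = (2.326)(3.43)²/(4.918)² = 1.1314 atm
P = 22.631 − 1.1314 = 21.50 atm

P ≈ 21.50 atm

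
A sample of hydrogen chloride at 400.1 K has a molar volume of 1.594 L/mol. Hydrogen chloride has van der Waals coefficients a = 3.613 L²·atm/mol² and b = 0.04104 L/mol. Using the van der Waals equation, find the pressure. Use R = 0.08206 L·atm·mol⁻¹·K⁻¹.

P ≈ 19.72 atm

P = RT/(V_m − b) − a/V_m²
RT/(V_m − b) = (0.08206)(400.1)/(1.594 − 0.04104) = 32.832/1.5530 = 21.141 atm
a/V_m² = 3.613/(1.594)² = 1.4220 atm
P = 21.141 − 1.4220 = 19.72 atm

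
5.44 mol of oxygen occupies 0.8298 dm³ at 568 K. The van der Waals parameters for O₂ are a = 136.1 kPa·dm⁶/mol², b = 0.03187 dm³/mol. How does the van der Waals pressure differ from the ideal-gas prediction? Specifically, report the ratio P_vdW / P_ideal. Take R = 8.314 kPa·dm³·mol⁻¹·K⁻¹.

Ideal: P_ideal = nRT/V = (5.44)(8.314)(568)/0.8298 = 30958.8 kPa
vdW: P = nRT/(V − nb) − a n²/V² = 25689.6/0.656427 − 4027.69/0.688568 = 39135.5 − 5849.37 = 33286.1 kPa
Ratio = 33286.1/30958.8 = 1.075

P_vdW / P_ideal ≈ 1.075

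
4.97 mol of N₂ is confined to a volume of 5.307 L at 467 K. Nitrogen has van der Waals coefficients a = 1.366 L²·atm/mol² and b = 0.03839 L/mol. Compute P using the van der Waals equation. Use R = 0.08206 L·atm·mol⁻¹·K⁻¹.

P ≈ 36.03 atm

P = nRT/(V − nb) − a n²/V²
nRT/(V − nb) = (4.97)(0.08206)(467)/(5.307 − 4.97×0.03839) = 190.46/5.1162 = 37.227 atm
a n²/V² = (1.366)(4.97)²/(5.307)² = 1.1980 atm
P = 37.227 − 1.1980 = 36.03 atm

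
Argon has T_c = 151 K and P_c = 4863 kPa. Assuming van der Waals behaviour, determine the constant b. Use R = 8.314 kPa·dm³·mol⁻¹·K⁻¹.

b ≈ 0.03227 dm³/mol

From T_c = 8a/(27Rb) and P_c = a/(27b²): b = R T_c/(8 P_c).
b = (8.314)(151)/(8×4863) = 1255.4/38904 = 0.03227 dm³/mol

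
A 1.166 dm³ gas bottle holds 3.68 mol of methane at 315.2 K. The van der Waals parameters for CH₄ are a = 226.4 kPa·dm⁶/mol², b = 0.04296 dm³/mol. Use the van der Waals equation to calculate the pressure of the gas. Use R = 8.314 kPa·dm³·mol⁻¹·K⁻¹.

P = nRT/(V − nb) − a n²/V²
nRT/(V − nb) = (3.68)(8.314)(315.2)/(1.166 − 3.68×0.04296) = 9643.7/1.0079 = 9568.1 kPa
a n²/V² = (226.4)(3.68)²/(1.166)² = 2255.1 kPa
P = 9568.1 − 2255.1 = 7313 kPa

P ≈ 7313 kPa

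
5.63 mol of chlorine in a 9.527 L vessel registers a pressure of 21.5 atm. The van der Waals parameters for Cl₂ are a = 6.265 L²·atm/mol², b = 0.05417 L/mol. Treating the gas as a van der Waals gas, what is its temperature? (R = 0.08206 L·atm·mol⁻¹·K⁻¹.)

T = (P + a n²/V²)(V − nb)/(nR)
P + a n²/V² = 21.5 + (6.265)(5.63)²/(9.527)² = 23.688 atm
V − nb = 9.527 − (5.63)(0.05417) = 9.2220 L
T = (23.688)(9.2220)/((5.63)(0.08206)) = 472.8 K

T ≈ 472.8 K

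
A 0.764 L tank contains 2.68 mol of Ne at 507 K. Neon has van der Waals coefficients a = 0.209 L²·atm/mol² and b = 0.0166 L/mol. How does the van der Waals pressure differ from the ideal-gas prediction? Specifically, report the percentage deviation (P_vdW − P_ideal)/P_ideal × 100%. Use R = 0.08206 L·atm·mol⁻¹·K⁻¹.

Ideal: P_ideal = nRT/V = (2.68)(0.08206)(507)/0.764 = 145.942 atm
vdW: P = nRT/(V − nb) − a n²/V² = 111.500/0.719512 − 1.50112/0.583696 = 154.966 − 2.57175 = 152.394 atm
% deviation = (152.394 − 145.942)/145.942 × 100% = 4.42%

4.42 %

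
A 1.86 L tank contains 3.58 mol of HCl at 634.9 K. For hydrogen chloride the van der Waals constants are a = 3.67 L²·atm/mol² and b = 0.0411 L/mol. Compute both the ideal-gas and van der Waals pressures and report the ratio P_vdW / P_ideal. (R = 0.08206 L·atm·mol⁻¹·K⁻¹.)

Ideal: P_ideal = nRT/V = (3.58)(0.08206)(634.9)/1.86 = 100.278 atm
vdW: P = nRT/(V − nb) − a n²/V² = 186.518/1.71286 − 47.0362/3.45960 = 108.893 − 13.5958 = 95.297 atm
Ratio = 95.297/100.278 = 0.9503

P_vdW / P_ideal ≈ 0.9503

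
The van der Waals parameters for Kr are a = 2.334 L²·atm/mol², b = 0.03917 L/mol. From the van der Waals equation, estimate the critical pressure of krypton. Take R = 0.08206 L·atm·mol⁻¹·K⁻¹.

P_c ≈ 56.34 atm

For a van der Waals gas, P_c = a/(27b²).
P_c = 2.334/(27×(0.03917)²) = 2.334/0.041426 = 56.34 atm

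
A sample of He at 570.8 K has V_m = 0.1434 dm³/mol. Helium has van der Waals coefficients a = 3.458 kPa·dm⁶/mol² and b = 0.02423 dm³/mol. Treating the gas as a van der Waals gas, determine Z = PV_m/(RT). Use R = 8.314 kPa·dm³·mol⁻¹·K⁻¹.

Z ≈ 1.198

P = RT/(V_m − b) − a/V_m² = (8.314)(570.8)/(0.1434 − 0.02423) − 3.458/(0.1434)²
  = 4745.6/0.11917 − 168.16 = 39822 − 168.16 = 39654 kPa
Z = PV_m/(RT) = (39654)(0.1434)/((8.314)(570.8)) = 5686.4/4745.6 = 1.198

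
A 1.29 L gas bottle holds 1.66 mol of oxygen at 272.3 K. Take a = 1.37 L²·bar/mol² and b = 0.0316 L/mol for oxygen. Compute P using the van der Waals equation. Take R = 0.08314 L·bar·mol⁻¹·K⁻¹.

P = nRT/(V − nb) − a n²/V²
nRT/(V − nb) = (1.66)(0.08314)(272.3)/(1.29 − 1.66×0.0316) = 37.581/1.2375 = 30.368 bar
a n²/V² = (1.37)(1.66)²/(1.29)² = 2.2686 bar
P = 30.368 − 2.2686 = 28.10 bar

P ≈ 28.10 bar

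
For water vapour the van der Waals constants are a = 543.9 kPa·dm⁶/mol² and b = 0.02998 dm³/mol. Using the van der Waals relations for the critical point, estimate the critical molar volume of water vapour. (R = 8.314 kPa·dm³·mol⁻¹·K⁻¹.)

V_m,c ≈ 0.08994 dm³/mol

For a van der Waals gas, V_m,c = 3b.
V_m,c = 3×0.02998 = 0.08994 dm³/mol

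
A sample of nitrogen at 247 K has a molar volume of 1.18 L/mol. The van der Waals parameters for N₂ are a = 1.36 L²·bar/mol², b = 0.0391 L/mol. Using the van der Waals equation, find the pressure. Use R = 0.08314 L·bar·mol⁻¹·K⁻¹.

P ≈ 17.02 bar

P = RT/(V_m − b) − a/V_m²
RT/(V_m − b) = (0.08314)(247)/(1.18 − 0.0391) = 20.536/1.1409 = 18.000 bar
a/V_m² = 1.36/(1.18)² = 0.97673 bar
P = 18.000 − 0.97673 = 17.02 bar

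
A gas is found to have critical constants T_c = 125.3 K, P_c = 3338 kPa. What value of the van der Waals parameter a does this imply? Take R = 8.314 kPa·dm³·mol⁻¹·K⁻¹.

a ≈ 137.2 kPa·dm⁶/mol²

From T_c = 8a/(27Rb) and P_c = a/(27b²): a = 27 R² T_c²/(64 P_c).
a = 27×(8.314)²×(125.3)²/(64×3338) = 29301236/213632 = 137.2 kPa·dm⁶/mol²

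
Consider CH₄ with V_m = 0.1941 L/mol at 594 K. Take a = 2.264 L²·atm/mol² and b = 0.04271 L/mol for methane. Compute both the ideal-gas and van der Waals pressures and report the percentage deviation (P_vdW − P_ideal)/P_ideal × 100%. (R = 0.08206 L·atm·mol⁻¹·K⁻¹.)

Ideal: P_ideal = RT/V_m = (0.08206)(594)/0.1941 = 251.126 atm
vdW: P = RT/(V_m − b) − a/V_m² = 48.7436/0.151390 − 2.264/0.0376748 = 321.974 − 60.0932 = 261.881 atm
% deviation = (261.881 − 251.126)/251.126 × 100% = 4.28%

4.28 %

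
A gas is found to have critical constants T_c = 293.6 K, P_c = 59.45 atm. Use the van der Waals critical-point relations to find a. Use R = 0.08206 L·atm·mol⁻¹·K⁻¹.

From T_c = 8a/(27Rb) and P_c = a/(27b²): a = 27 R² T_c²/(64 P_c).
a = 27×(0.08206)²×(293.6)²/(64×59.45) = 15673/3804.8 = 4.119 L²·atm/mol²

a ≈ 4.119 L²·atm/mol²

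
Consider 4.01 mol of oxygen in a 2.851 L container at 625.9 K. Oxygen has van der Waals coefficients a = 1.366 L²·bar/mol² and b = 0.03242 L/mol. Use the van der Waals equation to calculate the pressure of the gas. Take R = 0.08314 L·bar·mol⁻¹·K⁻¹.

P = nRT/(V − nb) − a n²/V²
nRT/(V − nb) = (4.01)(0.08314)(625.9)/(2.851 − 4.01×0.03242) = 208.67/2.7210 = 76.689 bar
a n²/V² = (1.366)(4.01)²/(2.851)² = 2.7024 bar
P = 76.689 − 2.7024 = 73.99 bar

P ≈ 73.99 bar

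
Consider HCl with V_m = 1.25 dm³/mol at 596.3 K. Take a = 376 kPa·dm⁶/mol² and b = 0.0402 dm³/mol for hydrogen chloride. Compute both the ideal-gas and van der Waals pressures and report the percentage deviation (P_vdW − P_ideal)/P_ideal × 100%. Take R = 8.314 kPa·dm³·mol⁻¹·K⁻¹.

Ideal: P_ideal = RT/V_m = (8.314)(596.3)/1.25 = 3966.11 kPa
vdW: P = RT/(V_m − b) − a/V_m² = 4957.64/1.20980 − 376/1.56250 = 4097.90 − 240.640 = 3857.26 kPa
% deviation = (3857.26 − 3966.11)/3966.11 × 100% = -2.74%

-2.74 %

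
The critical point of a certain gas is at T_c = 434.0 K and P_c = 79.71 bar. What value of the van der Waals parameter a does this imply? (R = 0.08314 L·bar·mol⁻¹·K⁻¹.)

From T_c = 8a/(27Rb) and P_c = a/(27b²): a = 27 R² T_c²/(64 P_c).
a = 27×(0.08314)²×(434.0)²/(64×79.71) = 35153/5101.4 = 6.891 L²·bar/mol²

a ≈ 6.891 L²·bar/mol²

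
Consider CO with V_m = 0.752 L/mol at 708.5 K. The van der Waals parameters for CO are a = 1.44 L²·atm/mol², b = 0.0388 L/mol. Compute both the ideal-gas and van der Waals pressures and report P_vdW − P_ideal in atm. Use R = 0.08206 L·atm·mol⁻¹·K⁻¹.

Ideal: P_ideal = RT/V_m = (0.08206)(708.5)/0.752 = 77.3132 atm
vdW: P = RT/(V_m − b) − a/V_m² = 58.1395/0.713200 − 1.44/0.565504 = 81.5192 − 2.54640 = 78.9728 atm
ΔP = 78.9728 − 77.3132 = 1.660 atm

ΔP ≈ 1.660 atm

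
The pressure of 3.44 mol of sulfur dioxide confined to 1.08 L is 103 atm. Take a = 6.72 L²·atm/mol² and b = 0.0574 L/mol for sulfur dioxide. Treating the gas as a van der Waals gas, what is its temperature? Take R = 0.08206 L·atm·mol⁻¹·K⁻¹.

T = (P + a n²/V²)(V − nb)/(nR)
P + a n²/V² = 103 + (6.72)(3.44)²/(1.08)² = 171.18 atm
V − nb = 1.08 − (3.44)(0.0574) = 0.88254 L
T = (171.18)(0.88254)/((3.44)(0.08206)) = 535.2 K

T ≈ 535.2 K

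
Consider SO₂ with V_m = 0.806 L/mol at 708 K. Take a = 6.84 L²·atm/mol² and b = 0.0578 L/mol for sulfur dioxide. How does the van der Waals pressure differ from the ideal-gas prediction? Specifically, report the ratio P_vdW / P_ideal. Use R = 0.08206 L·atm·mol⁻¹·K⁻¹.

Ideal: P_ideal = RT/V_m = (0.08206)(708)/0.806 = 72.0825 atm
vdW: P = RT/(V_m − b) − a/V_m² = 58.0985/0.748200 − 6.84/0.649636 = 77.6510 − 10.5290 = 67.1220 atm
Ratio = 67.1220/72.0825 = 0.9312

P_vdW / P_ideal ≈ 0.9312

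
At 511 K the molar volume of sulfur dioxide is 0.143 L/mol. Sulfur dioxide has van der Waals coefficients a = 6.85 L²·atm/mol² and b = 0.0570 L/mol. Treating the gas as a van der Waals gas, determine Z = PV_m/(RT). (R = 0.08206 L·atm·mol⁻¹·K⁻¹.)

Z ≈ 0.5204

P = RT/(V_m − b) − a/V_m² = (0.08206)(511)/(0.143 − 0.0570) − 6.85/(0.143)²
  = 41.933/0.086000 − 334.98 = 487.59 − 334.98 = 152.61 atm
Z = PV_m/(RT) = (152.61)(0.143)/((0.08206)(511)) = 21.823/41.933 = 0.5204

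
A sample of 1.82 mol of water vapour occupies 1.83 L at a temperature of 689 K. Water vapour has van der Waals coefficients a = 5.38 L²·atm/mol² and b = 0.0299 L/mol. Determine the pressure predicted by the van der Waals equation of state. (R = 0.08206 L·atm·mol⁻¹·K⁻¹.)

P ≈ 52.63 atm

P = nRT/(V − nb) − a n²/V²
nRT/(V − nb) = (1.82)(0.08206)(689)/(1.83 − 1.82×0.0299) = 102.90/1.7756 = 57.952 atm
a n²/V² = (5.38)(1.82)²/(1.83)² = 5.3214 atm
P = 57.952 − 5.3214 = 52.63 atm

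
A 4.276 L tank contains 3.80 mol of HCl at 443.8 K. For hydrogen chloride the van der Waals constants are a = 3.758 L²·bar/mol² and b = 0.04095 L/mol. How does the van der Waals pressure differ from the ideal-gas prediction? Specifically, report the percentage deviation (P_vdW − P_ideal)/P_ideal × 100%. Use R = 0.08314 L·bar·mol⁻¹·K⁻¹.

Ideal: P_ideal = nRT/V = (3.80)(0.08314)(443.8)/4.276 = 32.7901 bar
vdW: P = nRT/(V − nb) − a n²/V² = 140.211/4.12039 − 54.2655/18.2842 = 34.0286 − 2.96789 = 31.0607 bar
% deviation = (31.0607 − 32.7901)/32.7901 × 100% = -5.27%

-5.27 %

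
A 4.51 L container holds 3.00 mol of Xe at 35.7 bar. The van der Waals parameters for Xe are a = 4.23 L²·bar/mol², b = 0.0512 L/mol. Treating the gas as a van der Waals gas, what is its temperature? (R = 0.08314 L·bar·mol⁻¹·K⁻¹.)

T ≈ 656.2 K

T = (P + a n²/V²)(V − nb)/(nR)
P + a n²/V² = 35.7 + (4.23)(3.00)²/(4.51)² = 37.572 bar
V − nb = 4.51 − (3.00)(0.0512) = 4.3564 L
T = (37.572)(4.3564)/((3.00)(0.08314)) = 656.2 K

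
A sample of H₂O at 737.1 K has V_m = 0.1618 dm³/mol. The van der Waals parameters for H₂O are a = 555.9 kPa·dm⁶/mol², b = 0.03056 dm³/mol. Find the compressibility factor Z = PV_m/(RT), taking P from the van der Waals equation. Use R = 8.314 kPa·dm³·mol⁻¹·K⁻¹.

Z ≈ 0.6722

P = RT/(V_m − b) − a/V_m² = (8.314)(737.1)/(0.1618 − 0.03056) − 555.9/(0.1618)²
  = 6128.2/0.13124 − 21234 = 46695 − 21234 = 25461 kPa
Z = PV_m/(RT) = (25461)(0.1618)/((8.314)(737.1)) = 4119.6/6128.2 = 0.6722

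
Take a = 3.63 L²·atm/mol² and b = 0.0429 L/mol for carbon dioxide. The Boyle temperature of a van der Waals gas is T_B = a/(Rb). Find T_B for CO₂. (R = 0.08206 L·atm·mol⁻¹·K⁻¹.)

For a van der Waals gas the second virial coefficient B₂ = b − a/(RT) vanishes at T_B = a/(Rb).
T_B = 3.63/(0.08206×0.0429) = 3.63/0.0035204 = 1031 K

T_B ≈ 1031 K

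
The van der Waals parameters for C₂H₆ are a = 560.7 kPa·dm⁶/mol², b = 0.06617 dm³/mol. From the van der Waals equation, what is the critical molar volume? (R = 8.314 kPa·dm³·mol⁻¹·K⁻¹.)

V_m,c ≈ 0.1985 dm³/mol

For a van der Waals gas, V_m,c = 3b.
V_m,c = 3×0.06617 = 0.1985 dm³/mol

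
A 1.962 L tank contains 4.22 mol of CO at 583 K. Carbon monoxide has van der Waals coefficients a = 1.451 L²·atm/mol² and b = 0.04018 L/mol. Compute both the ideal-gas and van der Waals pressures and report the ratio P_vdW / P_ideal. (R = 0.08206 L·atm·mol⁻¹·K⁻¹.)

Ideal: P_ideal = nRT/V = (4.22)(0.08206)(583)/1.962 = 102.900 atm
vdW: P = nRT/(V − nb) − a n²/V² = 201.889/1.79244 − 25.8400/3.84944 = 112.634 − 6.71266 = 105.921 atm
Ratio = 105.921/102.900 = 1.029

P_vdW / P_ideal ≈ 1.029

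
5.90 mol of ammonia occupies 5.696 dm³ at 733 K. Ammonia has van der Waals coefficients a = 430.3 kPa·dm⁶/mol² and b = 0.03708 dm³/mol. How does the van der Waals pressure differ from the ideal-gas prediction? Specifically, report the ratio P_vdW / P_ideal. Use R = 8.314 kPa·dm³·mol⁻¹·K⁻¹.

Ideal: P_ideal = nRT/V = (5.90)(8.314)(733)/5.696 = 6312.42 kPa
vdW: P = nRT/(V − nb) − a n²/V² = 35955.6/5.47723 − 14978.7/32.4444 = 6564.56 − 461.673 = 6102.89 kPa
Ratio = 6102.89/6312.42 = 0.9668

P_vdW / P_ideal ≈ 0.9668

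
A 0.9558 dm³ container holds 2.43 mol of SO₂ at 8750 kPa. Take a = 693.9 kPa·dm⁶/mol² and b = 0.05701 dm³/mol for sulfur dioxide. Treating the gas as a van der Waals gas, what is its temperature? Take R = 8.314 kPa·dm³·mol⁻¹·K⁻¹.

T ≈ 535.4 K

T = (P + a n²/V²)(V − nb)/(nR)
P + a n²/V² = 8750 + (693.9)(2.43)²/(0.9558)² = 13235 kPa
V − nb = 0.9558 − (2.43)(0.05701) = 0.81727 dm³
T = (13235)(0.81727)/((2.43)(8.314)) = 535.4 K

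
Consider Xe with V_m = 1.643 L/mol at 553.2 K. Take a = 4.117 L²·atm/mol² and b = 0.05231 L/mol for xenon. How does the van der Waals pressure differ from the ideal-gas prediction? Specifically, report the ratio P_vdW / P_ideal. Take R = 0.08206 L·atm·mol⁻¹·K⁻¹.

P_vdW / P_ideal ≈ 0.9777

Ideal: P_ideal = RT/V_m = (0.08206)(553.2)/1.643 = 27.6297 atm
vdW: P = RT/(V_m − b) − a/V_m² = 45.3956/1.59069 − 4.117/2.69945 = 28.5383 − 1.52513 = 27.0132 atm
Ratio = 27.0132/27.6297 = 0.9777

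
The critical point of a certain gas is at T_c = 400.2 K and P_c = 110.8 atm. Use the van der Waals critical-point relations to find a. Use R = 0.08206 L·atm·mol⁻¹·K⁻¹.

From T_c = 8a/(27Rb) and P_c = a/(27b²): a = 27 R² T_c²/(64 P_c).
a = 27×(0.08206)²×(400.2)²/(64×110.8) = 29119/7091.2 = 4.106 L²·atm/mol²

a ≈ 4.106 L²·atm/mol²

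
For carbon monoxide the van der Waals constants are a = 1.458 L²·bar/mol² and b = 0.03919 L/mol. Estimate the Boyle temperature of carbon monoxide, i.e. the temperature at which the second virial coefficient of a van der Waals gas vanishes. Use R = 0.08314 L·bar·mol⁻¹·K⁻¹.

For a van der Waals gas the second virial coefficient B₂ = b − a/(RT) vanishes at T_B = a/(Rb).
T_B = 1.458/(0.08314×0.03919) = 1.458/0.0032583 = 447.5 K

T_B ≈ 447.5 K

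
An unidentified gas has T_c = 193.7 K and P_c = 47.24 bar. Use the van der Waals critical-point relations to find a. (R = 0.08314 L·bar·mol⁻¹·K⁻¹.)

a ≈ 2.316 L²·bar/mol²

From T_c = 8a/(27Rb) and P_c = a/(27b²): a = 27 R² T_c²/(64 P_c).
a = 27×(0.08314)²×(193.7)²/(64×47.24) = 7002.3/3023.4 = 2.316 L²·bar/mol²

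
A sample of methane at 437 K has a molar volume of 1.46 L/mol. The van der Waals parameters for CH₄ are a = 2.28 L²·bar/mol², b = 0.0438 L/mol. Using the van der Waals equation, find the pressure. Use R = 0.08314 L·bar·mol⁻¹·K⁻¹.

P = RT/(V_m − b) − a/V_m²
RT/(V_m − b) = (0.08314)(437)/(1.46 − 0.0438) = 36.332/1.4162 = 25.655 bar
a/V_m² = 2.28/(1.46)² = 1.0696 bar
P = 25.655 − 1.0696 = 24.59 bar

P ≈ 24.59 bar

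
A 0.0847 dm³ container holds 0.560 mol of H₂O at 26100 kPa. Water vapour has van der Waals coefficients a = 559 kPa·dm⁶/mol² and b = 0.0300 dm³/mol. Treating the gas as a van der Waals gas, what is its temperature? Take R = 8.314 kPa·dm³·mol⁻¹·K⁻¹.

T = (P + a n²/V²)(V − nb)/(nR)
P + a n²/V² = 26100 + (559)(0.560)²/(0.0847)² = 50535 kPa
V − nb = 0.0847 − (0.560)(0.0300) = 0.067900 dm³
T = (50535)(0.067900)/((0.560)(8.314)) = 737.0 K

T ≈ 737.0 K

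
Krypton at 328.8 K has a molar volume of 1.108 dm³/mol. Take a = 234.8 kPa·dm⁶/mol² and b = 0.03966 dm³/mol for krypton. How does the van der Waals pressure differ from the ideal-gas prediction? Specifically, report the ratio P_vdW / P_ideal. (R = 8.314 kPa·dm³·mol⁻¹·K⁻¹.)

Ideal: P_ideal = RT/V_m = (8.314)(328.8)/1.108 = 2467.19 kPa
vdW: P = RT/(V_m − b) − a/V_m² = 2733.64/1.06834 − 234.8/1.22766 = 2558.77 − 191.258 = 2367.51 kPa
Ratio = 2367.51/2467.19 = 0.9596

P_vdW / P_ideal ≈ 0.9596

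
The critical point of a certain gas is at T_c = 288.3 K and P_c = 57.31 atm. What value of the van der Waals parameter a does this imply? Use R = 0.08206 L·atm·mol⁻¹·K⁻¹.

a ≈ 4.120 L²·atm/mol²

From T_c = 8a/(27Rb) and P_c = a/(27b²): a = 27 R² T_c²/(64 P_c).
a = 27×(0.08206)²×(288.3)²/(64×57.31) = 15112/3667.8 = 4.120 L²·atm/mol²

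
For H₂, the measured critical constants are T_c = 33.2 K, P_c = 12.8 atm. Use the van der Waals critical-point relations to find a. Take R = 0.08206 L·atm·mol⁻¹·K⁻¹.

From T_c = 8a/(27Rb) and P_c = a/(27b²): a = 27 R² T_c²/(64 P_c).
a = 27×(0.08206)²×(33.2)²/(64×12.8) = 200.40/819.20 = 0.2446 L²·atm/mol²

a ≈ 0.2446 L²·atm/mol²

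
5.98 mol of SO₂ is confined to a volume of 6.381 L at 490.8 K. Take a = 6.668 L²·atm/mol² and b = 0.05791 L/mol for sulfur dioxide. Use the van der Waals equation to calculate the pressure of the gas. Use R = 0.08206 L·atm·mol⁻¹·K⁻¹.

P ≈ 34.05 atm

P = nRT/(V − nb) − a n²/V²
nRT/(V − nb) = (5.98)(0.08206)(490.8)/(6.381 − 5.98×0.05791) = 240.84/6.0347 = 39.909 atm
a n²/V² = (6.668)(5.98)²/(6.381)² = 5.8563 atm
P = 39.909 − 5.8563 = 34.05 atm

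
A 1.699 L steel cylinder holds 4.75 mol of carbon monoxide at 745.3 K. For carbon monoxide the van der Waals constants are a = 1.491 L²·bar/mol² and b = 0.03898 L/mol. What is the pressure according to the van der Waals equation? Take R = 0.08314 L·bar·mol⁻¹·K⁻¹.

P = nRT/(V − nb) − a n²/V²
nRT/(V − nb) = (4.75)(0.08314)(745.3)/(1.699 − 4.75×0.03898) = 294.33/1.5138 = 194.43 bar
a n²/V² = (1.491)(4.75)²/(1.699)² = 11.654 bar
P = 194.43 − 11.654 = 182.8 bar

P ≈ 182.8 bar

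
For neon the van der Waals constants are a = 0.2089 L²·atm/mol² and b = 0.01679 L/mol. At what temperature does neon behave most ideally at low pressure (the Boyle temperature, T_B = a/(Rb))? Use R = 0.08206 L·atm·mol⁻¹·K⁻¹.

T_B ≈ 151.6 K

For a van der Waals gas the second virial coefficient B₂ = b − a/(RT) vanishes at T_B = a/(Rb).
T_B = 0.2089/(0.08206×0.01679) = 0.2089/0.0013778 = 151.6 K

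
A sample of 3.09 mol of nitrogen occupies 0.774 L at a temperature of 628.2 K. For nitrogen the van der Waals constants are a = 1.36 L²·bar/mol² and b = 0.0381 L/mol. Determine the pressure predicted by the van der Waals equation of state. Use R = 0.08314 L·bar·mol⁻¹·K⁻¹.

P = nRT/(V − nb) − a n²/V²
nRT/(V − nb) = (3.09)(0.08314)(628.2)/(0.774 − 3.09×0.0381) = 161.39/0.65627 = 245.92 bar
a n²/V² = (1.36)(3.09)²/(0.774)² = 21.676 bar
P = 245.92 − 21.676 = 224.2 bar

P ≈ 224.2 bar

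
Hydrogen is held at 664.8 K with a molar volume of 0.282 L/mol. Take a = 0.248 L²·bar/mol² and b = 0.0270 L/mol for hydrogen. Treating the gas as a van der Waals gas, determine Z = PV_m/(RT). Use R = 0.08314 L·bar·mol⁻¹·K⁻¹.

Z ≈ 1.090

P = RT/(V_m − b) − a/V_m² = (0.08314)(664.8)/(0.282 − 0.0270) − 0.248/(0.282)²
  = 55.271/0.25500 − 3.1186 = 216.75 − 3.1186 = 213.63 bar
Z = PV_m/(RT) = (213.63)(0.282)/((0.08314)(664.8)) = 60.244/55.271 = 1.090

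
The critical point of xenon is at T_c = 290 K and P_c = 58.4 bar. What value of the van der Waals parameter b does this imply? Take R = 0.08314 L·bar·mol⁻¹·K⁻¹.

b ≈ 0.05161 L/mol

From T_c = 8a/(27Rb) and P_c = a/(27b²): b = R T_c/(8 P_c).
b = (0.08314)(290)/(8×58.4) = 24.111/467.20 = 0.05161 L/mol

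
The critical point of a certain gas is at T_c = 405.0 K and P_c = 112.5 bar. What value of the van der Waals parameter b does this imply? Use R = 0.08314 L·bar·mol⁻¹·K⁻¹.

From T_c = 8a/(27Rb) and P_c = a/(27b²): b = R T_c/(8 P_c).
b = (0.08314)(405.0)/(8×112.5) = 33.672/900.00 = 0.03741 L/mol

b ≈ 0.03741 L/mol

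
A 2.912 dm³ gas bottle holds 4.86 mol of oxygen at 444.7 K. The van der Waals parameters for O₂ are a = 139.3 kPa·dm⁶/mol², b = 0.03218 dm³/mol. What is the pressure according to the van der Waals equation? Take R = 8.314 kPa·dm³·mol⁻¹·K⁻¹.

P ≈ 6133 kPa

P = nRT/(V − nb) − a n²/V²
nRT/(V − nb) = (4.86)(8.314)(444.7)/(2.912 − 4.86×0.03218) = 17969/2.7556 = 6520.9 kPa
a n²/V² = (139.3)(4.86)²/(2.912)² = 388.01 kPa
P = 6520.9 − 388.01 = 6133 kPa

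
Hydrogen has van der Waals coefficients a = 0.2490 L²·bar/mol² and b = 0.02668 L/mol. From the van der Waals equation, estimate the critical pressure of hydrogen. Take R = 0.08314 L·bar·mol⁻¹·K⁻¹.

For a van der Waals gas, P_c = a/(27b²).
P_c = 0.2490/(27×(0.02668)²) = 0.2490/0.019219 = 12.96 bar

P_c ≈ 12.96 bar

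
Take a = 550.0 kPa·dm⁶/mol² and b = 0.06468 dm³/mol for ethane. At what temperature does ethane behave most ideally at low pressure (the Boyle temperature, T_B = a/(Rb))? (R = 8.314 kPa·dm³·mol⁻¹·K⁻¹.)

For a van der Waals gas the second virial coefficient B₂ = b − a/(RT) vanishes at T_B = a/(Rb).
T_B = 550.0/(8.314×0.06468) = 550.0/0.53775 = 1023 K

T_B ≈ 1023 K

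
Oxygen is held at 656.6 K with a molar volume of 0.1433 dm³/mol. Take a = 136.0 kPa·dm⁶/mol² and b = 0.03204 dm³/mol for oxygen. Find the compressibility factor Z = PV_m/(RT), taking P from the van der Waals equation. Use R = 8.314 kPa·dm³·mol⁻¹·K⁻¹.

Z ≈ 1.114

P = RT/(V_m − b) − a/V_m² = (8.314)(656.6)/(0.1433 − 0.03204) − 136.0/(0.1433)²
  = 5459.0/0.11126 − 6622.9 = 49065 − 6622.9 = 42442 kPa
Z = PV_m/(RT) = (42442)(0.1433)/((8.314)(656.6)) = 6081.9/5459.0 = 1.114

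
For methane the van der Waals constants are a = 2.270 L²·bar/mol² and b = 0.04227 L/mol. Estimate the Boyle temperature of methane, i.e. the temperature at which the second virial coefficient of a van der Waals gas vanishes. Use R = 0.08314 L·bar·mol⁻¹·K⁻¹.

T_B ≈ 645.9 K

For a van der Waals gas the second virial coefficient B₂ = b − a/(RT) vanishes at T_B = a/(Rb).
T_B = 2.270/(0.08314×0.04227) = 2.270/0.0035143 = 645.9 K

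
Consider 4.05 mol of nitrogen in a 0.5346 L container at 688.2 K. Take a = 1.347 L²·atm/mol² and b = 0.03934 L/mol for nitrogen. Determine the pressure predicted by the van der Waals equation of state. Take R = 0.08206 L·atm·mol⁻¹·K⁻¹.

P = nRT/(V − nb) − a n²/V²
nRT/(V − nb) = (4.05)(0.08206)(688.2)/(0.5346 − 4.05×0.03934) = 228.72/0.37527 = 609.48 atm
a n²/V² = (1.347)(4.05)²/(0.5346)² = 77.307 atm
P = 609.48 − 77.307 = 532.2 atm

P ≈ 532.2 atm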